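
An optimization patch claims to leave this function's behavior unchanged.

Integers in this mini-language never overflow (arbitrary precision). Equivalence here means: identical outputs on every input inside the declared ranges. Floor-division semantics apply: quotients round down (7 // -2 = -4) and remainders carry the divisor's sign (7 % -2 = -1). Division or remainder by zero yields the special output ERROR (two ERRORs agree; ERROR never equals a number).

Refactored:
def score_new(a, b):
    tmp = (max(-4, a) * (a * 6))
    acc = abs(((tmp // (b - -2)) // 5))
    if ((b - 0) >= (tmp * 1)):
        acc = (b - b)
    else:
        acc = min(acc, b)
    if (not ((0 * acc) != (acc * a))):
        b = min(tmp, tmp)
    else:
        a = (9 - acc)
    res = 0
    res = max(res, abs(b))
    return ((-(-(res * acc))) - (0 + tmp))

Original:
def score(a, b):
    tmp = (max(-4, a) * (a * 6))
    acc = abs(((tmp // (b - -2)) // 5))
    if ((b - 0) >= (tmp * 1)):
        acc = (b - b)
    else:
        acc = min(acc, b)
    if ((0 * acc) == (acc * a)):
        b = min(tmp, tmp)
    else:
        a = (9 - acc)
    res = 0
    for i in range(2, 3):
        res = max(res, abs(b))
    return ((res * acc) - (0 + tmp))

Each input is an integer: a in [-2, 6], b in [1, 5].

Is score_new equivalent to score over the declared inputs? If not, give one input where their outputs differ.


The two versions differ — the changes include statement counts differ, loop structure differs, boolean connective usage differs, comparison usage differs, local variable names differ.
Tracing a=6, b=2: score: tmp := 216 | acc := 10 | ((b - 0) >= (tmp * 1)): false | acc := 2 | ((0 * acc) == (acc * a)): false | a := 7 | res := 0 | iter i=2: | res := 2 | result -212 | score_new: tmp := 216 | acc := 10 | ((b - 0) >= (tmp * 1)): false | acc := 2 | (not ((0 * acc) != (acc * a))): false | a := 7 | res := 0 | res := 2 | result -212 — matching result -212.
Every one of the 45 inputs gives matching results.
verdict: equivalent


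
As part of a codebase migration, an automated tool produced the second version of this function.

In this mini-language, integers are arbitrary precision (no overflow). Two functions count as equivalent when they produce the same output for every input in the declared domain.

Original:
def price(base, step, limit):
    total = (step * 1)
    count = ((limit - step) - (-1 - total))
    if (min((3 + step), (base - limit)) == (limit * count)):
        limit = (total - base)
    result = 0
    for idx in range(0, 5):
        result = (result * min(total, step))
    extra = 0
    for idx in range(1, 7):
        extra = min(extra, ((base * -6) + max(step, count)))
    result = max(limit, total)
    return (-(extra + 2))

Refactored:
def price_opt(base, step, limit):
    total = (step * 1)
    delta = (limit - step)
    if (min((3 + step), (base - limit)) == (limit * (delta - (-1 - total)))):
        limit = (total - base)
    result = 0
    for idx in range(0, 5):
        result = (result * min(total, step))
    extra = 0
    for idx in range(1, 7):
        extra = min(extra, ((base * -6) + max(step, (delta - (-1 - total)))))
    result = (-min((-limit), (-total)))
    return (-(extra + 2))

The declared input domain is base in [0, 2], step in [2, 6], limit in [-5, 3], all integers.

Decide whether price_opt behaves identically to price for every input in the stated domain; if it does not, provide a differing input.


Comparing the listings, the differences include: min/max/abs usage differs; and arithmetic usage differs; and local variable names differ; and constant usage differs.
Tracing base=0, step=6, limit=-3: price: total = 6; count = -2; (min((3 + step), (base - limit)) == (limit * count)) -> false; result = 0; [idx=0]; result = 0; [idx=1]; result = 0; [idx=2]; result = 0; [idx=3]; result = 0; [idx=4]; result = 0; extra = 0; [idx=1]; extra = 0; [idx=2]; extra = 0; [idx=3]; extra = 0; [idx=4]; extra = 0; [idx=5]; extra = 0; [idx=6]; extra = 0; result = 6; return -2 | price_opt: total = 6; delta = -9; (min((3 + step), (base - limit)) == (limit * (delta - (-1 - total)))) -> false; result = 0; [idx=0]; result = 0; [idx=1]; result = 0; [idx=2]; result = 0; [idx=3]; result = 0; [idx=4]; result = 0; extra = 0; [idx=1]; extra = 0; [idx=2]; extra = 0; [idx=3]; extra = 0; [idx=4]; extra = 0; [idx=5]; extra = 0; [idx=6]; extra = 0; result = 6; return -2 — matching result -2.
Checked all 135 inputs in the declared domain: the outputs agree on every one.
verdict: equivalent


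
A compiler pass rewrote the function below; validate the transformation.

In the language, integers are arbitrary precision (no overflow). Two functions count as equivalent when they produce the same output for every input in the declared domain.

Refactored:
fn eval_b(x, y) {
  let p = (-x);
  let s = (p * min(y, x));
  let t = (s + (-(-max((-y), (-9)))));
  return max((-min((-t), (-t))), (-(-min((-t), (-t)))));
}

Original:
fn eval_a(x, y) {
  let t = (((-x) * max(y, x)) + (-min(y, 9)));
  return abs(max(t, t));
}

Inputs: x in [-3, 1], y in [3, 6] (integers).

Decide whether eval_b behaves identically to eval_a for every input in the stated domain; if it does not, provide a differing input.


On input x=-3, y=3, eval_a returns 6 while eval_b returns 12.
verdict: not equivalent; witness: x=-3, y=3


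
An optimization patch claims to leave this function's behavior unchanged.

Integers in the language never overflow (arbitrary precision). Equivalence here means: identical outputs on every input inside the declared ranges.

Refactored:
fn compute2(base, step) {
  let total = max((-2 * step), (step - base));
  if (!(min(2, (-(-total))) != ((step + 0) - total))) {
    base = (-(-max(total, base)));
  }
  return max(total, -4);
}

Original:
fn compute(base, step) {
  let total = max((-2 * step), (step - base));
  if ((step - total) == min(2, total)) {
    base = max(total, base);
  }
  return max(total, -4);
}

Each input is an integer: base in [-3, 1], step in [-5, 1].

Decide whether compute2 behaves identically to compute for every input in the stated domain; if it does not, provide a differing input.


Behavior is preserved: although comparison usage differs; and boolean connective usage differs; and constant usage differs; and arithmetic usage differs, the outputs never diverge.
Tracing base=1, step=-2: compute: total = 4; ((step - total) == min(2, total)) -> false; return 4 | compute2: total = 4; (!(min(2, (-(-total))) != ((step + 0) - total))) -> false; return 4 — matching result 4.
Across all 35 domain points the two functions coincide.
verdict: equivalent


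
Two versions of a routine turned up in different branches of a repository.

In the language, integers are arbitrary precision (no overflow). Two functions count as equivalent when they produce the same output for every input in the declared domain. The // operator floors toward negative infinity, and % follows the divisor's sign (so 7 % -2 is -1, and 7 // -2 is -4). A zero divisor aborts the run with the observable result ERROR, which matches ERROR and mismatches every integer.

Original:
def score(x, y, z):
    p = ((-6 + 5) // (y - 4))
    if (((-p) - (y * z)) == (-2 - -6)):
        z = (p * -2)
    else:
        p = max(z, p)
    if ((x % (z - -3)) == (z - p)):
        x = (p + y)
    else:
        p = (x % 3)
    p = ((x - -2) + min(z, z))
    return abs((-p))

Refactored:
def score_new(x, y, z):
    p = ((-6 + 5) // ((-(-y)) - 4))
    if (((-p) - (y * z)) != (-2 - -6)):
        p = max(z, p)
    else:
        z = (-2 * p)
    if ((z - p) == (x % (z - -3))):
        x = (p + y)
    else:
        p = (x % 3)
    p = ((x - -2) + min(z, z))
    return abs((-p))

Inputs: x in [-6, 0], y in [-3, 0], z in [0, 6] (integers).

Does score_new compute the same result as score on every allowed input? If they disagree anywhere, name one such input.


The two are interchangeable: comparison usage differs, and every declared input agrees.
Spot check at x=0, y=-3, z=6 — score: p=0, then (((-p) - (y * z)) == (-2 - -6)) is false, then p=6, then ((x % (z - -3)) == (z - p)) is true, then x=3, then p=11, then returns 11. score_new: p=0, then (((-p) - (y * z)) != (-2 - -6)) is true, then p=6, then ((z - p) == (x % (z - -3))) is true, then x=3, then p=11, then returns 11. Both give 11.
Sweeping the whole domain (196 inputs) finds no disagreement.
verdict: equivalent


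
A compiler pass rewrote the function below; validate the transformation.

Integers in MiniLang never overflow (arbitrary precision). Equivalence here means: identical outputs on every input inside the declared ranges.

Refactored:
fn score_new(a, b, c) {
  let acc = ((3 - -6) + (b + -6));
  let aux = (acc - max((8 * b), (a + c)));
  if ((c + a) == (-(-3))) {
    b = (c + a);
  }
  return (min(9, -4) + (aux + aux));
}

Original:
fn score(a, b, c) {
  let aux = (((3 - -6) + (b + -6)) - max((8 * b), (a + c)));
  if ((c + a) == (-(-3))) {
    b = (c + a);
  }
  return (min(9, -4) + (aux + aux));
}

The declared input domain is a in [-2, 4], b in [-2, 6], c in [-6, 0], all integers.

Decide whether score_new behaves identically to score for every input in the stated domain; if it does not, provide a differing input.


This is a faithful refactor — statement counts differ; local variable names differ, but the computed results match everywhere.
Tracing a=-1, b=5, c=-2: score: aux=-32, then ((c + a) == (-(-3))) is false, then returns -68 | score_new: acc=8, then aux=-32, then ((c + a) == (-(-3))) is false, then returns -68 — matching result -68.
Across all 441 domain points the two functions coincide.
verdict: equivalent


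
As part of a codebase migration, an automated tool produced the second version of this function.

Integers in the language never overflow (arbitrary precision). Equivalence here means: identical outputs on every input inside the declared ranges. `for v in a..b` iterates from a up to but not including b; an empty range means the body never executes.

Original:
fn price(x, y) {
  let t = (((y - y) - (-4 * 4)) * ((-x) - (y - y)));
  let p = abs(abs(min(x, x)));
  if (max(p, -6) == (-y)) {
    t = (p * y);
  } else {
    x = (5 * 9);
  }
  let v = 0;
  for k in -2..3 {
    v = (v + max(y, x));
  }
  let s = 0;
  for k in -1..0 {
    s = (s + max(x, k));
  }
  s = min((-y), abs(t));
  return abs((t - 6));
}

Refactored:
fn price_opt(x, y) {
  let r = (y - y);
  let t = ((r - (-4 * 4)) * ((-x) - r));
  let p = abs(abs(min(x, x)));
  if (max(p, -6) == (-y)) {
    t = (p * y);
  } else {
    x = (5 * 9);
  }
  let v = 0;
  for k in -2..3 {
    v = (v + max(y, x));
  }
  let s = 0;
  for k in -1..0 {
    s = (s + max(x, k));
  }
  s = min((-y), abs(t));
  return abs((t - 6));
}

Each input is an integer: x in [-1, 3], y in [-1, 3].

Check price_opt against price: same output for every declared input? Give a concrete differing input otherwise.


Comparing the listings, the differences include: statement counts differ; local variable names differ; arithmetic usage differs.
Tracing x=0, y=0: price: t becomes 0; next p becomes 0; next (max(p, -6) == (-y)) evaluates to true; next t becomes 0; next v becomes 0; next at k=-2:; next v becomes 0; next at k=-1:; next v becomes 0; next at k=0:; next v becomes 0; next at k=1:; next v becomes 0; next at k=2:; next v becomes 0; next s becomes 0; next at k=-1:; next s becomes 0; next s becomes 0; next final value 6 | price_opt: r becomes 0; next t becomes 0; next p becomes 0; next (max(p, -6) == (-y)) evaluates to true; next t becomes 0; next v becomes 0; next at k=-2:; next v becomes 0; next at k=-1:; next v becomes 0; next at k=0:; next v becomes 0; next at k=1:; next v becomes 0; next at k=2:; next v becomes 0; next s becomes 0; next at k=-1:; next s becomes 0; next s becomes 0; next final value 6 — matching result 6.
Checked all 25 inputs in the declared domain: the outputs agree on every one.
verdict: equivalent


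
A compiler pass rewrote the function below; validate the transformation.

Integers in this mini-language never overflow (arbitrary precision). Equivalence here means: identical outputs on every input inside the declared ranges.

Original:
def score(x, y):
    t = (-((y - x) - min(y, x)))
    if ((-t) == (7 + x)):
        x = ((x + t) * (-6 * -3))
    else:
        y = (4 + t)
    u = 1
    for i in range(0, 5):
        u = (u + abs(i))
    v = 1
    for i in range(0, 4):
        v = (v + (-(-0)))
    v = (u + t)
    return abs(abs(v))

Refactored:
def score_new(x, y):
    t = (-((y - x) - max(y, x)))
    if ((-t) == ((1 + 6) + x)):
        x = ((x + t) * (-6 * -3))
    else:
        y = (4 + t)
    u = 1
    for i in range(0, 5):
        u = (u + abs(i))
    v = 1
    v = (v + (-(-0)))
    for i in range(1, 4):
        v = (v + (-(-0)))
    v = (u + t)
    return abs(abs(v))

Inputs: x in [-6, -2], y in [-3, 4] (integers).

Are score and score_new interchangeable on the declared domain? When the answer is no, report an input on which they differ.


Not equivalent: x=-6, y=-3 separates them (2 vs 5).
score: t=-9, then ((-t) == (7 + x)) is false, then y=-5, then u=1, then (i=0), then u=1, then (i=1), then u=2, then (i=2), then u=4, then (i=3), then u=7, then (i=4), then u=11, then v=1, then (i=0), then v=1, then (i=1), then v=1, then (i=2), then v=1, then (i=3), then v=1, then v=2, then returns 2
score_new: t=-6, then ((-t) == ((1 + 6) + x)) is false, then y=-2, then u=1, then (i=0), then u=1, then (i=1), then u=2, then (i=2), then u=4, then (i=3), then u=7, then (i=4), then u=11, then v=1, then v=1, then (i=1), then v=1, then (i=2), then v=1, then (i=3), then v=1, then v=5, then returns 5
verdict: not equivalent; witness: x=-6, y=-3


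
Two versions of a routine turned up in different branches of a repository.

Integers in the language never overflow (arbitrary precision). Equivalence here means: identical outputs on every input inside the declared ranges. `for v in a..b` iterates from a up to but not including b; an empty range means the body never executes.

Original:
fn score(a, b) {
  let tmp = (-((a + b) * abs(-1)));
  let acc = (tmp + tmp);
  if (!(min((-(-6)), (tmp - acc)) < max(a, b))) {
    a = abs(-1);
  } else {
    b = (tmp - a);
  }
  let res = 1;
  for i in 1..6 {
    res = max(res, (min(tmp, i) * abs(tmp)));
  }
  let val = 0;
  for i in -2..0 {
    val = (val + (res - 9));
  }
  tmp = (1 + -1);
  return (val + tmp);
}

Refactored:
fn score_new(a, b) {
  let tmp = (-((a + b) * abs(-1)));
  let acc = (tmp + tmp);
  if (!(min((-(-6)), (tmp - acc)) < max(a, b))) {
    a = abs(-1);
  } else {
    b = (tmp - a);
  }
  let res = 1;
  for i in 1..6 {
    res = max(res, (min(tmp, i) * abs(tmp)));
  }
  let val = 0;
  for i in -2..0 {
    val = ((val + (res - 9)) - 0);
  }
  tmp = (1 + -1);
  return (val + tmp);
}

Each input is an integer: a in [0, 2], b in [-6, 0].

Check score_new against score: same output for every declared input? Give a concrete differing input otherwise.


Side by side, the visible changes include: arithmetic usage differs; and constant usage differs.
One worked example (a=0, b=-4) — score: tmp := 4 | acc := 8 | (!(min((-(-6)), (tmp - acc)) < max(a, b))): false | b := 4 | res := 1 | iter i=1: | res := 4 | iter i=2: | res := 8 | iter i=3: | res := 12 | iter i=4: | res := 16 | iter i=5: | res := 16 | val := 0 | iter i=-2: | val := 7 | iter i=-1: | val := 14 | tmp := 0 | result 14; score_new: tmp := 4 | acc := 8 | (!(min((-(-6)), (tmp - acc)) < max(a, b))): false | b := 4 | res := 1 | iter i=1: | res := 4 | iter i=2: | res := 8 | iter i=3: | res := 12 | iter i=4: | res := 16 | iter i=5: | res := 16 | val := 0 | iter i=-2: | val := 7 | iter i=-1: | val := 14 | tmp := 0 | result 14; agreement on 14.
Every one of the 21 inputs gives matching results.
verdict: equivalent


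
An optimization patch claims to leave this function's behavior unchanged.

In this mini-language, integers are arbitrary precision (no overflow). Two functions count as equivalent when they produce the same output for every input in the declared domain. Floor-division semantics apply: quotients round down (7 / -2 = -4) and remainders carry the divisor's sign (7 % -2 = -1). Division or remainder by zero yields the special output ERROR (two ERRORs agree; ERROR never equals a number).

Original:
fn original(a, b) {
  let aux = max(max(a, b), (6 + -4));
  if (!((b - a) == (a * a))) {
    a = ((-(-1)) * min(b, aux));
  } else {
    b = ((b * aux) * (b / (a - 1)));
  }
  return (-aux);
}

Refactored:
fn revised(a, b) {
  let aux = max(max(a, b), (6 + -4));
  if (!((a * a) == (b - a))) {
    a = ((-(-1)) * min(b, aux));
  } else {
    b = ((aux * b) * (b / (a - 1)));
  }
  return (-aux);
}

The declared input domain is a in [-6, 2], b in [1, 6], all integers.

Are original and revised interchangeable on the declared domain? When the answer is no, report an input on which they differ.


Side by side, the visible changes include: same computation, different form.
Tracing a=0, b=1: original: aux becomes 2; next (!((b - a) == (a * a))) evaluates to true; next a becomes 1; next final value -2 | revised: aux becomes 2; next (!((a * a) == (b - a))) evaluates to true; next a becomes 1; next final value -2 — matching result -2.
An exhaustive pass over the 54 declared inputs shows identical outputs.
verdict: equivalent


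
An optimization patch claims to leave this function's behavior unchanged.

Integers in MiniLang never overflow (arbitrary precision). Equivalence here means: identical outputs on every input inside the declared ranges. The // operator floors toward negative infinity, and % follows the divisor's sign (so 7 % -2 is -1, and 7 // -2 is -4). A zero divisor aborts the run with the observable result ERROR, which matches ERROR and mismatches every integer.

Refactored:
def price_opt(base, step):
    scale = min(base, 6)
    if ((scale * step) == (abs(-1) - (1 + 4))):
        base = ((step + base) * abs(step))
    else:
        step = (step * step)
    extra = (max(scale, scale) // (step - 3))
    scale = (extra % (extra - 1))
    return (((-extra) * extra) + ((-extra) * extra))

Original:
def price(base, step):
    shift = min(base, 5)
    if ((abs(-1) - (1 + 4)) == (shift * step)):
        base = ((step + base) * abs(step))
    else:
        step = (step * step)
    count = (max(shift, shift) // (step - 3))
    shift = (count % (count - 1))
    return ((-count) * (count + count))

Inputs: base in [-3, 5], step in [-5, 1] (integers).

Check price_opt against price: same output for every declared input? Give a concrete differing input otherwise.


The edit looks behavioral (`5` became `6`), but over these ranges it never changes the outcome; all 63 inputs agree.
verdict: equivalent


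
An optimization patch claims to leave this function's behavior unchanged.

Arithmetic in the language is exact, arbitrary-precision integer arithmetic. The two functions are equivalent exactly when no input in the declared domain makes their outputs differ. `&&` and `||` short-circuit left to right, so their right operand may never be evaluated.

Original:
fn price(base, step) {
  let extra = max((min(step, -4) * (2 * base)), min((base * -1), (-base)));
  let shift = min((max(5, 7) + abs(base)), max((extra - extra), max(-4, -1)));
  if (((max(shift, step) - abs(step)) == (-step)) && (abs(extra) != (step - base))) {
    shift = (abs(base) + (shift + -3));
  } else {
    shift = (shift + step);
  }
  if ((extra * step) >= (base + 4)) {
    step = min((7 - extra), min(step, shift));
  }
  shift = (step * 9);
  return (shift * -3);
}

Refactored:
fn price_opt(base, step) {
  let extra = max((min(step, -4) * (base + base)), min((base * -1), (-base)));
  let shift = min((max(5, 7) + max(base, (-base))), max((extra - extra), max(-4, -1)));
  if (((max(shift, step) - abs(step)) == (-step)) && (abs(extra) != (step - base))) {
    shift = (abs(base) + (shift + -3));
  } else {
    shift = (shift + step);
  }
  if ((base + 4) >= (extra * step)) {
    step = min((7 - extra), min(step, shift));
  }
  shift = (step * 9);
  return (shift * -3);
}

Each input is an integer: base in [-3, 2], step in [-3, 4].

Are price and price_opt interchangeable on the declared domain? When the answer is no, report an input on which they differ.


Evaluate both at base=-3, step=-3.
price: extra = 24; shift = 0; (((max(shift, step) - abs(step)) == (-step)) && (abs(extra) != (step - base))) -> false; shift = -3; ((extra * step) >= (base + 4)) -> false; shift = -27; return 81
price_opt: extra = 24; shift = 0; (((max(shift, step) - abs(step)) == (-step)) && (abs(extra) != (step - base))) -> false; shift = -3; ((base + 4) >= (extra * step)) -> true; step = -17; shift = -153; return 459
81 and 459 differ, so these are not the same function on this domain.
verdict: not equivalent; witness: base=-3, step=-3


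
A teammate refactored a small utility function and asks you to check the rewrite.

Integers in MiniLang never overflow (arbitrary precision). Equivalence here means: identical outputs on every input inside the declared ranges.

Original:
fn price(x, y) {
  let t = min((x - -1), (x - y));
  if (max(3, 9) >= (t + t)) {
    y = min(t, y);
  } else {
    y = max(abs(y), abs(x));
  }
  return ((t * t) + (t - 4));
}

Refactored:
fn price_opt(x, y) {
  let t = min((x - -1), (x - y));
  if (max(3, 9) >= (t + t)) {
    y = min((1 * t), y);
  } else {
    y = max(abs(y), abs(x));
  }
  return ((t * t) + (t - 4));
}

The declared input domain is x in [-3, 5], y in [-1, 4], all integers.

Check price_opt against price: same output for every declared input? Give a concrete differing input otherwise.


Comparing the listings, the differences include: constant usage differs, plus arithmetic usage differs.
As a probe, take x=-2, y=1: price runs t=-3, then (max(3, 9) >= (t + t)) is true, then y=-3, then returns 2; price_opt runs t=-3, then (max(3, 9) >= (t + t)) is true, then y=-3, then returns 2; both end at 2.
Across all 54 domain points the two functions coincide.
verdict: equivalent


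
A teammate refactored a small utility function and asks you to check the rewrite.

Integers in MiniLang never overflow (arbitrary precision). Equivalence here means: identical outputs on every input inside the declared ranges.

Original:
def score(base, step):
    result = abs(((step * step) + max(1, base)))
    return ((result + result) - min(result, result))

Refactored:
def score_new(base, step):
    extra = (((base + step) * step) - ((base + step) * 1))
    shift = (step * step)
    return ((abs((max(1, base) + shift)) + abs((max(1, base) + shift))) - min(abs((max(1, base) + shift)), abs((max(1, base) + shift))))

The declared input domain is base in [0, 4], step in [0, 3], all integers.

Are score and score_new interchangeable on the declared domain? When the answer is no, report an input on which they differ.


Comparing the listings, the differences include: min/max/abs usage differs, plus constant usage differs, plus statement counts differ, plus local variable names differ, plus arithmetic usage differs.
Spot check at base=4, step=2 — score: result := 8 | result 8. score_new: extra := 6 | shift := 4 | result 8. Both give 8.
Checked all 20 inputs in the declared domain: the outputs agree on every one.
verdict: equivalent


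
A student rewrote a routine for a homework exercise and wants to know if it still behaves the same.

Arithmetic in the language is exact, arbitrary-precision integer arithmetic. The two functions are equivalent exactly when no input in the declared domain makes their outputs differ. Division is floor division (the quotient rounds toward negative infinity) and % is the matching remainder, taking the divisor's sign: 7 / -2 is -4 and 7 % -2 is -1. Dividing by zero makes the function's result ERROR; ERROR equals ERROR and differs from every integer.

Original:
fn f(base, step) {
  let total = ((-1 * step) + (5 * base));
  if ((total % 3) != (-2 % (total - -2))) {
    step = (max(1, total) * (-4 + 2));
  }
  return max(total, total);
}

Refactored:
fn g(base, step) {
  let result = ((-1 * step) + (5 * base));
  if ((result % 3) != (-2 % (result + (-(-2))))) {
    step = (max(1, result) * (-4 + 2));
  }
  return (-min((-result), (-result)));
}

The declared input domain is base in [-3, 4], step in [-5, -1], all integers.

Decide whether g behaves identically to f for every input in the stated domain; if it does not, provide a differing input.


Although min/max/abs usage differs, plus arithmetic usage differs, plus local variable names differ, 40/40 inputs agree.
verdict: equivalent


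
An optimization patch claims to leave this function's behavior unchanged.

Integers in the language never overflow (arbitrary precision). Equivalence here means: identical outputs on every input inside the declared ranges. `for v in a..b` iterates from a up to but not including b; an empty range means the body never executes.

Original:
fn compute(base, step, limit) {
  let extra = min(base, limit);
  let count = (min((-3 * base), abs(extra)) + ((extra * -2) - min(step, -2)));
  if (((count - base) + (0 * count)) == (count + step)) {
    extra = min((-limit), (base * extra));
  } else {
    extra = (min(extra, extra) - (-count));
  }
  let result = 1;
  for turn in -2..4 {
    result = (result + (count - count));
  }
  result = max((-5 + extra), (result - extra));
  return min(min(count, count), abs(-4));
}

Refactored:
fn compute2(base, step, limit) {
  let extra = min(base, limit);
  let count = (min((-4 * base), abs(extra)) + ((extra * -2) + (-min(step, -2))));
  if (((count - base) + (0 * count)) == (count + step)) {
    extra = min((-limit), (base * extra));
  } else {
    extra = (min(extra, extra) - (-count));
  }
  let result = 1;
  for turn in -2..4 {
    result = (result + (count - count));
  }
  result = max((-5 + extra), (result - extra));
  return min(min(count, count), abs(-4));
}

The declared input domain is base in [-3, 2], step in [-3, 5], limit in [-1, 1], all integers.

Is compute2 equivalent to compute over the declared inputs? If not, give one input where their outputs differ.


Not equivalent: base=1, step=-3, limit=-1 separates them (2 vs 1).
compute: extra = -1; count = 2; (((count - base) + (0 * count)) == (count + step)) -> false; extra = 1; result = 1; [turn=-2]; result = 1; [turn=-1]; result = 1; [turn=0]; result = 1; [turn=1]; result = 1; [turn=2]; result = 1; [turn=3]; result = 1; result = 0; return 2
compute2: extra = -1; count = 1; (((count - base) + (0 * count)) == (count + step)) -> false; extra = 0; result = 1; [turn=-2]; result = 1; [turn=-1]; result = 1; [turn=0]; result = 1; [turn=1]; result = 1; [turn=2]; result = 1; [turn=3]; result = 1; result = 1; return 1
verdict: not equivalent; witness: base=1, step=-3, limit=-1


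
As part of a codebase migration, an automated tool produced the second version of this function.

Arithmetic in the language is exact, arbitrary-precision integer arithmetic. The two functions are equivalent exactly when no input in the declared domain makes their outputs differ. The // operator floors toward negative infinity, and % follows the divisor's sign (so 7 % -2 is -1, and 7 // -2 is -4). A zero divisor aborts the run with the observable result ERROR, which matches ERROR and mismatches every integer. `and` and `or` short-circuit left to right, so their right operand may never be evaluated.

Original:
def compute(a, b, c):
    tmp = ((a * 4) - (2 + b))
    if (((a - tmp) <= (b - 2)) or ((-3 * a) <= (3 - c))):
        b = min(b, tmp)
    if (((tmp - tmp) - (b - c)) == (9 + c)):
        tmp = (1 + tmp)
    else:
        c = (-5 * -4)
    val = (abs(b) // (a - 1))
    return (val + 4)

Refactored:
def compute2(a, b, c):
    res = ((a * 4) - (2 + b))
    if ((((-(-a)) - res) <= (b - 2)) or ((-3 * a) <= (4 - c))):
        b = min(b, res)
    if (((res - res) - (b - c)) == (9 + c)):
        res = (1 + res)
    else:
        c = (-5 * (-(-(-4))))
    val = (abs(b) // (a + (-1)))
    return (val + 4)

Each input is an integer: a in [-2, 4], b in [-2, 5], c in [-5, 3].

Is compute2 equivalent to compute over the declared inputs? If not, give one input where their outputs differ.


Try a=-2, b=-2, c=-2.
compute: tmp becomes -8; next (((a - tmp) <= (b - 2)) or ((-3 * a) <= (3 - c))) evaluates to false; next (((tmp - tmp) - (b - c)) == (9 + c)) evaluates to false; next c becomes 20; next val becomes -1; next final value 3
compute2: res becomes -8; next ((((-(-a)) - res) <= (b - 2)) or ((-3 * a) <= (4 - c))) evaluates to true; next b becomes -8; next (((res - res) - (b - c)) == (9 + c)) evaluates to false; next c becomes 20; next val becomes -3; next final value 1
3 != 1, so the rewrite changes behavior.
verdict: not equivalent; witness: a=-2, b=-2, c=-2


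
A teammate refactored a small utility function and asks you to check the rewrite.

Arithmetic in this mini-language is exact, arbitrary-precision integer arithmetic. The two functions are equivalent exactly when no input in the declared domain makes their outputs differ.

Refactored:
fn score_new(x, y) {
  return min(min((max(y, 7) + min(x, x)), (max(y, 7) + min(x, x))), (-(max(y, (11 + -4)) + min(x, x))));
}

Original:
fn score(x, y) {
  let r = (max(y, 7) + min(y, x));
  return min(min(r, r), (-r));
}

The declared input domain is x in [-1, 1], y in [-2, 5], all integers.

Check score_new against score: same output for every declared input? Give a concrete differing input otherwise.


Evaluate both at x=-1, y=-2.
score: r becomes 5; next final value -5
score_new: final value -6
-5 against -6: the behavior changed.
verdict: not equivalent; witness: x=-1, y=-2


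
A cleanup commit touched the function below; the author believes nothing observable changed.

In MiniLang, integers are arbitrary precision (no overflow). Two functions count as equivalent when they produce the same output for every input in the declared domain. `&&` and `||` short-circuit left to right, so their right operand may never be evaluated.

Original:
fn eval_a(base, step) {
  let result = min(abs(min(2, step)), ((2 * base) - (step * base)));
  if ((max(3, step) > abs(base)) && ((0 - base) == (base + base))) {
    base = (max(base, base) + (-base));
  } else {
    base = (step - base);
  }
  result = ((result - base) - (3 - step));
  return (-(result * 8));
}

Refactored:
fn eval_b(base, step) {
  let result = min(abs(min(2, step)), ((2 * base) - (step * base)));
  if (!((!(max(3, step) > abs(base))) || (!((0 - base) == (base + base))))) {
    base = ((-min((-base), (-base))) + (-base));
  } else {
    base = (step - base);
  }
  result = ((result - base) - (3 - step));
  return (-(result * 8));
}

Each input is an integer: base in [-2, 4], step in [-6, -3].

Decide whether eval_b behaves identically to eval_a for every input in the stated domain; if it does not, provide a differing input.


Equivalent — the differences include boolean connective usage differs, plus min/max/abs usage differs, yet no declared input distinguishes the two.
Spot check at base=-1, step=-4 — eval_a: result becomes -6; next ((max(3, step) > abs(base)) && ((0 - base) == (base + base))) evaluates to false; next base becomes -3; next result becomes -10; next final value 80. eval_b: result becomes -6; next (!((!(max(3, step) > abs(base))) || (!((0 - base) == (base + base))))) evaluates to false; next base becomes -3; next result becomes -10; next final value 80. Both give 80.
Across all 28 domain points the two functions coincide.
verdict: equivalent


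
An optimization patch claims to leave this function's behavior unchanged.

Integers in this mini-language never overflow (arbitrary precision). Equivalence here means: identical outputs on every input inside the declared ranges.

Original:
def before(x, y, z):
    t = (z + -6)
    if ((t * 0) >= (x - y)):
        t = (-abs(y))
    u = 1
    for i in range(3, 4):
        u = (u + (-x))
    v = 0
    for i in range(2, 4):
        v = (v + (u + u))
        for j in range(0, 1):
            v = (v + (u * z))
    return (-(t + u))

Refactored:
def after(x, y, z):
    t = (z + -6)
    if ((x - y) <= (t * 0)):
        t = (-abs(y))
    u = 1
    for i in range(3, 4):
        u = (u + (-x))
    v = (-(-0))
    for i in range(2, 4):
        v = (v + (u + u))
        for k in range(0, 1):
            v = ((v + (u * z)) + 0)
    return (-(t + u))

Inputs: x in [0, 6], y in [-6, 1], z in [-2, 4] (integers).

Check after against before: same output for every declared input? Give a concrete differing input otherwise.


Equivalent — the differences include comparison usage differs, and local variable names differ, and constant usage differs, and arithmetic usage differs, yet no declared input distinguishes the two.
As a probe, take x=0, y=1, z=1: before runs t=-5, then ((t * 0) >= (x - y)) is true, then t=-1, then u=1, then (i=3), then u=1, then v=0, then (i=2), then v=2, then (j=0), then v=3, then (i=3), then v=5, then (j=0), then v=6, then returns 0; after runs t=-5, then ((x - y) <= (t * 0)) is true, then t=-1, then u=1, then (i=3), then u=1, then v=0, then (i=2), then v=2, then (k=0), then v=3, then (i=3), then v=5, then (k=0), then v=6, then returns 0; both end at 0.
Checked all 392 inputs in the declared domain: the outputs agree on every one.
verdict: equivalent


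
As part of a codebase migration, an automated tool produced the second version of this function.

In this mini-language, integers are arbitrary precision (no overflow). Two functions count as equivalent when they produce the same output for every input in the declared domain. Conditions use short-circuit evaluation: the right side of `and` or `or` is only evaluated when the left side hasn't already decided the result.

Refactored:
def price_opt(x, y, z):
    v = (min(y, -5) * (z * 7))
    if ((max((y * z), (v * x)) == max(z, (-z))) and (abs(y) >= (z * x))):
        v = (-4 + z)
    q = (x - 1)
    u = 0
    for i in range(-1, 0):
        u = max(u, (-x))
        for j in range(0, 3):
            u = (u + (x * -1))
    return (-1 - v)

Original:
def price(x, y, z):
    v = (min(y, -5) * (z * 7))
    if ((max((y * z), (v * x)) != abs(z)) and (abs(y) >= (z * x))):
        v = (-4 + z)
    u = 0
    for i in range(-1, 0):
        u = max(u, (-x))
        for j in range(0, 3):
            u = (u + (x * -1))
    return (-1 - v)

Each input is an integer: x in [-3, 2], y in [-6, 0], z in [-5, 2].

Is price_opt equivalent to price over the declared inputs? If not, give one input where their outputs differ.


The rewrite breaks on x=-3, y=-6, z=-2, where the results are 5 and -85.
price: v = 84; ((max((y * z), (v * x)) != abs(z)) and (abs(y) >= (z * x))) -> true; v = -6; u = 0; [i=-1]; u = 3; [j=0]; u = 6; [j=1]; u = 9; [j=2]; u = 12; return 5
price_opt: v = 84; ((max((y * z), (v * x)) == max(z, (-z))) and (abs(y) >= (z * x))) -> false; q = -4; u = 0; [i=-1]; u = 3; [j=0]; u = 6; [j=1]; u = 9; [j=2]; u = 12; return -85
verdict: not equivalent; witness: x=-3, y=-6, z=-2


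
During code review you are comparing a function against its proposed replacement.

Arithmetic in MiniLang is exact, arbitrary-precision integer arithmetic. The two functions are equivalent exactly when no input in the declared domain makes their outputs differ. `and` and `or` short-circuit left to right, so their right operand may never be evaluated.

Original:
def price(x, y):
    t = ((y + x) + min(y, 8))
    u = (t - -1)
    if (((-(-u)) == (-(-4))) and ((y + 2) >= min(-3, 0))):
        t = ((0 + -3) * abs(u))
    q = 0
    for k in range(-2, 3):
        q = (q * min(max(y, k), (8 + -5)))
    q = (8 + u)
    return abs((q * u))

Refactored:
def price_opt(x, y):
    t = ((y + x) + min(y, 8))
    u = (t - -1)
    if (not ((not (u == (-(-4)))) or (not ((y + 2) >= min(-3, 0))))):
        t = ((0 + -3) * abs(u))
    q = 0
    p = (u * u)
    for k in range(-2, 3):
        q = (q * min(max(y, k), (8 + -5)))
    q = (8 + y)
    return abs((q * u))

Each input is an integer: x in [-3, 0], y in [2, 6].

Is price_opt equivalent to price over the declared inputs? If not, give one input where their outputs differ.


Run the pair on x=-3, y=3.
price: t := 3 | u := 4 | (((-(-u)) == (-(-4))) and ((y + 2) >= min(-3, 0))): true | t := -12 | q := 0 | iter k=-2: | q := 0 | iter k=-1: | q := 0 | iter k=0: | q := 0 | iter k=1: | q := 0 | iter k=2: | q := 0 | q := 12 | result 48
price_opt: t := 3 | u := 4 | (not ((not (u == (-(-4)))) or (not ((y + 2) >= min(-3, 0))))): true | t := -12 | q := 0 | p := 16 | iter k=-2: | q := 0 | iter k=-1: | q := 0 | iter k=0: | q := 0 | iter k=1: | q := 0 | iter k=2: | q := 0 | q := 11 | result 44
48 != 44, so the rewrite changes behavior.
verdict: not equivalent; witness: x=-3, y=3


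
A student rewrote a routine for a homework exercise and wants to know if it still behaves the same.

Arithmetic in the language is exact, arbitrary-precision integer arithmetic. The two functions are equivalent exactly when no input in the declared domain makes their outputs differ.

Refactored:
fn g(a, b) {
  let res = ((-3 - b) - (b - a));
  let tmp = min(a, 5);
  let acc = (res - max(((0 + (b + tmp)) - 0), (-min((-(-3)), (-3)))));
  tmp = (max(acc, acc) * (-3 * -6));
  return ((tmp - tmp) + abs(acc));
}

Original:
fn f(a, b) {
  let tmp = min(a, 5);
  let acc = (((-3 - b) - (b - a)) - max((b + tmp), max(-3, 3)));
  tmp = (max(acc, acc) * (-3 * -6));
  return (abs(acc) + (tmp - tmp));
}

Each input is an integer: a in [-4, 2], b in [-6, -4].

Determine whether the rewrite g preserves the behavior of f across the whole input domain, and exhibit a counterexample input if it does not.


Equivalent — the differences include local variable names differ, plus constant usage differs, plus arithmetic usage differs, plus min/max/abs usage differs, plus statement counts differ, yet no declared input distinguishes the two.
Spot check at a=-2, b=-4 — f: tmp becomes -2; next acc becomes 0; next tmp becomes 0; next final value 0. g: res becomes 3; next tmp becomes -2; next acc becomes 0; next tmp becomes 0; next final value 0. Both give 0.
Sweeping the whole domain (21 inputs) finds no disagreement.
verdict: equivalent


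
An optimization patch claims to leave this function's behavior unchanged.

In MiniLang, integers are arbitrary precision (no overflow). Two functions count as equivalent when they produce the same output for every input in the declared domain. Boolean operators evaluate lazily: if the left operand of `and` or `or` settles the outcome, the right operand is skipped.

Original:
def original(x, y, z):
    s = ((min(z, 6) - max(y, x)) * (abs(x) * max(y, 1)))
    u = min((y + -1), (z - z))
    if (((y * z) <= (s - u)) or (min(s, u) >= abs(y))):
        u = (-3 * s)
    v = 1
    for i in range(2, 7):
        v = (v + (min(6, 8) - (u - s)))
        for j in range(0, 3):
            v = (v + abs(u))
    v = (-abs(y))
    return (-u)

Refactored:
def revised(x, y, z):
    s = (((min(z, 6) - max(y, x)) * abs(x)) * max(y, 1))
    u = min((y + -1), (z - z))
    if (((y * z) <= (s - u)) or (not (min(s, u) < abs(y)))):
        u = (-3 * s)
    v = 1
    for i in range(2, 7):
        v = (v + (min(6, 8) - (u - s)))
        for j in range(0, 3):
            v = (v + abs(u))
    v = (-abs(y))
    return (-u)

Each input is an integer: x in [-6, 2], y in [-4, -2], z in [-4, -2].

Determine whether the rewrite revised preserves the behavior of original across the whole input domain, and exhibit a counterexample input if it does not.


Side by side, the visible changes include: comparison usage differs; also boolean connective usage differs.
Spot check at x=-1, y=-2, z=-2 — original: s becomes -1; next u becomes -3; next (((y * z) <= (s - u)) or (min(s, u) >= abs(y))) evaluates to false; next v becomes 1; next at i=2:; next v becomes 9; next at j=0:; next v becomes 12; next at j=1:; next v becomes 15; next at j=2:; next v becomes 18; next at i=3:; next v becomes 26; next at j=0:; next v becomes 29; next at j=1:; next v becomes 32; next at j=2:; next v becomes 35; next at i=4:; next v becomes 43; next at j=0:; next v becomes 46; next at j=1:; next v becomes 49; next at j=2:; next v becomes 52; next at i=5:; next v becomes 60; next at j=0:; next v becomes 63; next at j=1:; next v becomes 66; next at j=2:; next v becomes 69; next at i=6:; next v becomes 77; next at j=0:; next v becomes 80; next at j=1:; next v becomes 83; next at j=2:; next v becomes 86; next v becomes -2; next final value 3. revised: s becomes -1; next u becomes -3; next (((y * z) <= (s - u)) or (not (min(s, u) < abs(y)))) evaluates to false; next v becomes 1; next at i=2:; next v becomes 9; next at j=0:; next v becomes 12; next at j=1:; next v becomes 15; next at j=2:; next v becomes 18; next at i=3:; next v becomes 26; next at j=0:; next v becomes 29; next at j=1:; next v becomes 32; next at j=2:; next v becomes 35; next at i=4:; next v becomes 43; next at j=0:; next v becomes 46; next at j=1:; next v becomes 49; next at j=2:; next v becomes 52; next at i=5:; next v becomes 60; next at j=0:; next v becomes 63; next at j=1:; next v becomes 66; next at j=2:; next v becomes 69; next at i=6:; next v becomes 77; next at j=0:; next v becomes 80; next at j=1:; next v becomes 83; next at j=2:; next v becomes 86; next v becomes -2; next final value 3. Both give 3.
Every one of the 81 inputs gives matching results.
verdict: equivalent
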